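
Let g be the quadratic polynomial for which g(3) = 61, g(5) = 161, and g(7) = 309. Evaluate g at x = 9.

Write g(x) = ax^2 + bx + c. Substituting each data point gives a linear system:
  9a + 3b + c = 61
  25a + 5b + c = 161
  49a + 7b + c = 309
Solving the system yields a = 6, b = 2, c = 1.
So g(x) = 6x^2 + 2x + 1.
Then g(9) = 505.

505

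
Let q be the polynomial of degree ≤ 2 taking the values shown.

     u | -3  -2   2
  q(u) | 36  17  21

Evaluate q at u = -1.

Using the Lagrange interpolation formula with nodes -3, -2, 2:
  L_0(u) = (u + 2)(u - 2) / 5
  L_1(u) = (u + 3)(u - 2) / -4
  L_2(u) = (u + 3)(u + 2) / 20
Then q(u) = 36·L_0(u) + 17·L_1(u) + 21·L_2(u).
Expanding and collecting terms gives q(u) = 4u² + u + 3.
Evaluating at u = -1: q(-1) = 6.

6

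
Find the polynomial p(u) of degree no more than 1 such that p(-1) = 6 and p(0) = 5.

Using the Lagrange interpolation formula with nodes -1, 0:
  L_0(u) = u / -1
  L_1(u) = (u + 1) / 1
Then p(u) = 6·L_0(u) + 5·L_1(u).
Expanding and collecting terms gives p(u) = -u + 5.
Check: p(0) = 5. ✓

p(u) = -u + 5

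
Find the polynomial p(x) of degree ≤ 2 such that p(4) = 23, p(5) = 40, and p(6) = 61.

Write p(x) = ax^2 + bx + c. Substituting each data point gives a linear system:
  16a + 4b + c = 23
  25a + 5b + c = 40
  36a + 6b + c = 61
Solving the system yields a = 2, b = -1, c = -5.
So p(x) = 2x^2 - x - 5.
Check: p(4) = 23. ✓

p(x) = 2x^2 - x - 5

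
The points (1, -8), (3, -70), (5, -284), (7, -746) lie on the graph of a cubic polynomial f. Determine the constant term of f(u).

Write f(u) = au^3 + bu^2 + cu + d. Substituting each data point gives a linear system:
  a + b + c + d = -8
  27a + 9b + 3c + d = -70
  125a + 25b + 5c + d = -284
  343a + 49b + 7c + d = -746
Solving the system yields a = -2, b = -1, c = -1, d = -4.
So f(u) = -2u^3 - u^2 - u - 4.
The constant term is -4.

-4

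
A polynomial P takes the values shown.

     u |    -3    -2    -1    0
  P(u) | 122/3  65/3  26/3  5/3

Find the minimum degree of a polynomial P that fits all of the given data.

2

Forward differences of the values at u = -3, -2, -1, 0:
  P  : 122/3  65/3  26/3  5/3
  Δ  : -19  -13  -7
  Δ^2: 6  6
  Δ^3: 0
The second differences are constant (6) and nonzero, while all higher differences vanish, so the minimal degree is 2.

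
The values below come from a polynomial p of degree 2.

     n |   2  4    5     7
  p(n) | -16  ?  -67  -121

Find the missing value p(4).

The 3 known points determine the degree-2 polynomial uniquely.
Write p(n) = an^2 + bn + c. Substituting each data point gives a linear system:
  4a + 2b + c = -16
  25a + 5b + c = -67
  49a + 7b + c = -121
Solving the system yields a = -2, b = -3, c = -2.
So p(n) = -2n² - 3n - 2.
Then p(4) = -46.

-46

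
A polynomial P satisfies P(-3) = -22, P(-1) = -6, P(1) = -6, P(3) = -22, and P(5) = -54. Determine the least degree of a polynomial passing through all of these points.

2

Forward differences of the values at u = -3, -1, 1, 3, 5:
  P  : -22  -6  -6  -22  -54
  Δ  : 16  0  -16  -32
  Δ^2: -16  -16  -16
  Δ^3: 0  0
  Δ^4: 0
The second differences are constant (-16) and nonzero, while all higher differences vanish, so the minimal degree is 2.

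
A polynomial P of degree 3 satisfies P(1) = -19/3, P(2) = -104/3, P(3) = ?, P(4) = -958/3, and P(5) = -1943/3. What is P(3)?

The 4 known points determine the degree-3 polynomial uniquely.
Write P(n) = an^3 + bn^2 + cn + d. Substituting each data point gives a linear system:
  a + b + c + d = -19/3
  8a + 4b + 2c + d = -104/3
  64a + 16b + 4c + d = -958/3
  125a + 25b + 5c + d = -1943/3
Solving the system yields a = -6, b = 4, c = 5/3, d = -6.
So P(n) = -6n^3 + 4n^2 + (5/3)n - 6.
Then P(3) = -127.

-127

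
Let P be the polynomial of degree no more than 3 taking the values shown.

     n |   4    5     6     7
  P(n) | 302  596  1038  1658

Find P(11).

Using the Lagrange interpolation formula with nodes 4, 5, 6, 7:
  L_0(n) = (n - 5)(n - 6)(n - 7) / -6
  L_1(n) = (n - 4)(n - 6)(n - 7) / 2
  L_2(n) = (n - 4)(n - 5)(n - 7) / -2
  L_3(n) = (n - 4)(n - 5)(n - 6) / 6
Then P(n) = 302·L_0(n) + 596·L_1(n) + 1038·L_2(n) + 1658·L_3(n).
Expanding and collecting terms gives P(n) = 5n^3 - n^2 - 2n + 6.
Evaluating at n = 11: P(11) = 6518.

6518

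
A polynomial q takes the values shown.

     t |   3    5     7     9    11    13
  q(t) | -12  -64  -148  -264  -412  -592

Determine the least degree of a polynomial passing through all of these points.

2

Forward differences of the values at t = 3, 5, 7, 9, 11, 13:
  q  : -12  -64  -148  -264  -412  -592
  Δ  : -52  -84  -116  -148  -180
  Δ^2: -32  -32  -32  -32
  Δ^3: 0  0  0
  Δ^4: 0  0
  Δ^5: 0
The second differences are constant (-32) and nonzero, while all higher differences vanish, so the minimal degree is 2.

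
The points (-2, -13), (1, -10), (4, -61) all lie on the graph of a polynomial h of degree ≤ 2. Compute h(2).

Write h(s) = as^2 + bs + c. Substituting each data point gives a linear system:
  4a - 2b + c = -13
  a + b + c = -10
  16a + 4b + c = -61
Solving the system yields a = -3, b = -2, c = -5.
So h(s) = -3s² - 2s - 5.
Then h(2) = -21.

-21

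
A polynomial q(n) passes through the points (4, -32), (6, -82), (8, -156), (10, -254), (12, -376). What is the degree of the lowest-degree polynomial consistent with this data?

2

Forward differences of the values at n = 4, 6, 8, 10, 12:
  q  : -32  -82  -156  -254  -376
  Δ  : -50  -74  -98  -122
  Δ^2: -24  -24  -24
  Δ^3: 0  0
  Δ^4: 0
The second differences are constant (-24) and nonzero, while all higher differences vanish, so the minimal degree is 2.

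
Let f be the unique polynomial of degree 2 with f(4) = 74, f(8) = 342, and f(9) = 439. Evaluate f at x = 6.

Using the Lagrange interpolation formula with nodes 4, 8, 9:
  L_0(x) = (x - 8)(x - 9) / 20
  L_1(x) = (x - 4)(x - 9) / -4
  L_2(x) = (x - 4)(x - 8) / 5
Then f(x) = 74·L_0(x) + 342·L_1(x) + 439·L_2(x).
Expanding and collecting terms gives f(x) = 6x² - 5x - 2.
Evaluating at x = 6: f(6) = 184.

184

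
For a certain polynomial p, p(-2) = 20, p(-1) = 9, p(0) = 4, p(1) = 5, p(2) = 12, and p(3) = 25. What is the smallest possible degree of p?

2

Forward differences of the values at t = -2, -1, 0, 1, 2, 3:
  p  : 20  9  4  5  12  25
  Δ  : -11  -5  1  7  13
  Δ^2: 6  6  6  6
  Δ^3: 0  0  0
  Δ^4: 0  0
  Δ^5: 0
The second differences are constant (6) and nonzero, while all higher differences vanish, so the minimal degree is 2.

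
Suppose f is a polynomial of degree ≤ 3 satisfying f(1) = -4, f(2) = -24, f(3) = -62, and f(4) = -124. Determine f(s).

f(s) = -s^3 - 3s^2 - 4s + 4

Using the Lagrange interpolation formula with nodes 1, 2, 3, 4:
  L_0(s) = (s - 2)(s - 3)(s - 4) / -6
  L_1(s) = (s - 1)(s - 3)(s - 4) / 2
  L_2(s) = (s - 1)(s - 2)(s - 4) / -2
  L_3(s) = (s - 1)(s - 2)(s - 3) / 6
Then f(s) = -4·L_0(s) - 24·L_1(s) - 62·L_2(s) - 124·L_3(s).
Expanding and collecting terms gives f(s) = -s³ - 3s² - 4s + 4.
Check: f(2) = -24. ✓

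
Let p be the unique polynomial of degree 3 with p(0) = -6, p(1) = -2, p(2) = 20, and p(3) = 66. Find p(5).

254

Using the Lagrange interpolation formula with nodes 0, 1, 2, 3:
  L_0(n) = (n - 1)(n - 2)(n - 3) / -6
  L_1(n) = n(n - 2)(n - 3) / 2
  L_2(n) = n(n - 1)(n - 3) / -2
  L_3(n) = n(n - 1)(n - 2) / 6
Then p(n) = -6·L_0(n) - 2·L_1(n) + 20·L_2(n) + 66·L_3(n).
Expanding and collecting terms gives p(n) = n^3 + 6n^2 - 3n - 6.
Evaluating at n = 5: p(5) = 254.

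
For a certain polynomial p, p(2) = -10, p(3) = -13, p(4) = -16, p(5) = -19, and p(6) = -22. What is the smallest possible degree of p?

1

Forward differences of the values at x = 2, 3, 4, 5, 6:
  p  : -10  -13  -16  -19  -22
  Δ  : -3  -3  -3  -3
  Δ^2: 0  0  0
  Δ^3: 0  0
  Δ^4: 0
The first differences are constant (-3) and nonzero, while all higher differences vanish, so the minimal degree is 1.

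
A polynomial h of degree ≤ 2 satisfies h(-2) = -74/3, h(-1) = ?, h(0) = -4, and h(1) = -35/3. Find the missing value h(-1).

On equispaced nodes a degree-2 polynomial has vanishing third forward difference, so
  - h(-2) + 3·h(-1) - 3·h(0) + h(1) = 0.
Substituting the known values and solving for h(-1):
  3·h(-1) = -25
  h(-1) = -25/3.

-25/3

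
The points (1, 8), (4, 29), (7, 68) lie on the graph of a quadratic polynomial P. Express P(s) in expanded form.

P(s) = s^2 + 2s + 5

Write P(s) = as^2 + bs + c. Substituting each data point gives a linear system:
  a + b + c = 8
  16a + 4b + c = 29
  49a + 7b + c = 68
Solving the system yields a = 1, b = 2, c = 5.
So P(s) = s² + 2s + 5.
Check: P(4) = 29. ✓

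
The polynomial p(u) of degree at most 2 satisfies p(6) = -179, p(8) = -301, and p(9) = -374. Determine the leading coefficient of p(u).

-4

Write p(u) = au^2 + bu + c. Substituting each data point gives a linear system:
  36a + 6b + c = -179
  64a + 8b + c = -301
  81a + 9b + c = -374
Solving the system yields a = -4, b = -5, c = -5.
So p(u) = -4u² - 5u - 5.
The leading coefficient is -4.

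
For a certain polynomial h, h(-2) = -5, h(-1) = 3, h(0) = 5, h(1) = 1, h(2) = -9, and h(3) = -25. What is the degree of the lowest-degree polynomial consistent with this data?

Forward differences of the values at s = -2, -1, 0, 1, 2, 3:
  h  : -5  3  5  1  -9  -25
  Δ  : 8  2  -4  -10  -16
  Δ^2: -6  -6  -6  -6
  Δ^3: 0  0  0
  Δ^4: 0  0
  Δ^5: 0
The second differences are constant (-6) and nonzero, while all higher differences vanish, so the minimal degree is 2.

2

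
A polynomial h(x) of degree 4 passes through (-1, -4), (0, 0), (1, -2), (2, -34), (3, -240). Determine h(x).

Write h(x) = ax^4 + bx^3 + cx^2 + dx + e. Substituting each data point gives a linear system:
  a - b + c - d + e = -4
  e = 0
  a + b + c + d + e = -2
  16a + 8b + 4c + 2d + e = -34
  81a + 27b + 9c + 3d + e = -240
Solving the system yields a = -5, b = 6, c = 2, d = -5, e = 0.
So h(x) = -5x^4 + 6x^3 + 2x^2 - 5x.
Check: h(-1) = -4. ✓

h(x) = -5x^4 + 6x^3 + 2x^2 - 5x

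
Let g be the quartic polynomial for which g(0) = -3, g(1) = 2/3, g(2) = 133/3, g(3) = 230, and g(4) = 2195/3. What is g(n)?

Write g(n) = an^4 + bn^3 + cn^2 + dn + e. Substituting each data point gives a linear system:
  e = -3
  a + b + c + d + e = 2/3
  16a + 8b + 4c + 2d + e = 133/3
  81a + 27b + 9c + 3d + e = 230
  256a + 64b + 16c + 4d + e = 2195/3
Solving the system yields a = 3, b = -1, c = 2, d = -1/3, e = -3.
So g(n) = 3n^4 - n^3 + 2n^2 - (1/3)n - 3.
Check: g(3) = 230. ✓

g(n) = 3n^4 - n^3 + 2n^2 - (1/3)n - 3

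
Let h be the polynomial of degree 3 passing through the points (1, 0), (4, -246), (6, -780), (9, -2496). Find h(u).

Using the Lagrange interpolation formula with nodes 1, 4, 6, 9:
  L_0(u) = (u - 4)(u - 6)(u - 9) / -120
  L_1(u) = (u - 1)(u - 6)(u - 9) / 30
  L_2(u) = (u - 1)(u - 4)(u - 9) / -30
  L_3(u) = (u - 1)(u - 4)(u - 6) / 120
Then h(u) = 0·L_0(u) - 246·L_1(u) - 780·L_2(u) - 2496·L_3(u).
Expanding and collecting terms gives h(u) = -3u^3 - 4u^2 + u + 6.
Check: h(6) = -780. ✓

h(u) = -3u^3 - 4u^2 + u + 6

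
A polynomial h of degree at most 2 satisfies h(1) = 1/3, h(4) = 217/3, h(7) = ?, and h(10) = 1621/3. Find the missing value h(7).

On equispaced nodes a degree-2 polynomial has vanishing third forward difference, so
  - h(1) + 3·h(4) - 3·h(7) + h(10) = 0.
Substituting the known values and solving for h(7):
  -3·h(7) = -757
  h(7) = 757/3.

757/3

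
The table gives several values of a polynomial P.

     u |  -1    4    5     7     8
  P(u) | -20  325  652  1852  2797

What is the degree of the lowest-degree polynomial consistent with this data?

3

Divided differences on the nodes -1, 4, 5, 7, 8:
  order 0: -20  325  652  1852  2797
  order 1: 69  327  600  945
  order 2: 43  91  115
  order 3: 6  6
  order 4: 0
The order-3 divided differences are all 6 (nonzero) and every higher order vanishes, so the data lies on a polynomial of degree exactly 3.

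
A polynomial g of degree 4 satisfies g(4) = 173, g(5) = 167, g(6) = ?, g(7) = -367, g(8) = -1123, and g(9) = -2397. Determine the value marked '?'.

21

The 5 known points determine the degree-4 polynomial uniquely.
Write g(s) = as^4 + bs^3 + cs^2 + ds + e. Substituting each data point gives a linear system:
  256a + 64b + 16c + 4d + e = 173
  625a + 125b + 25c + 5d + e = 167
  2401a + 343b + 49c + 7d + e = -367
  4096a + 512b + 64c + 8d + e = -1123
  6561a + 729b + 81c + 9d + e = -2397
Solving the system yields a = -1, b = 5, c = 6, d = 4, e = -3.
So g(s) = -s^4 + 5s^3 + 6s^2 + 4s - 3.
Then g(6) = 21.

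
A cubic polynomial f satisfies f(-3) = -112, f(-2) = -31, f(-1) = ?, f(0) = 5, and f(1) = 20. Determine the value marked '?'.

The 4 known points determine the degree-3 polynomial uniquely.
Write f(s) = as^3 + bs^2 + cs + d. Substituting each data point gives a linear system:
  -27a + 9b - 3c + d = -112
  -8a + 4b - 2c + d = -31
  d = 5
  a + b + c + d = 20
Solving the system yields a = 5, b = 4, c = 6, d = 5.
So f(s) = 5s³ + 4s² + 6s + 5.
Then f(-1) = -2.

-2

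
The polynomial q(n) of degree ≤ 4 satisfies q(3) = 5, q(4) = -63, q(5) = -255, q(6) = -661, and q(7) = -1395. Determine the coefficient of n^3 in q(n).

Write q(n) = an^4 + bn^3 + cn^2 + dn + e. Substituting each data point gives a linear system:
  81a + 27b + 9c + 3d + e = 5
  256a + 64b + 16c + 4d + e = -63
  625a + 125b + 25c + 5d + e = -255
  1296a + 216b + 36c + 6d + e = -661
  2401a + 343b + 49c + 7d + e = -1395
Solving the system yields a = -1, b = 3, c = -1, d = 3, e = 5.
So q(n) = -n⁴ + 3n³ - n² + 3n + 5.
The coefficient of n^3 is 3.

3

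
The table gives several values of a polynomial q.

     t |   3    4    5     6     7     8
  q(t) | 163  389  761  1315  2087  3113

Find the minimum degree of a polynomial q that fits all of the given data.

3

Forward differences of the values at t = 3, 4, 5, 6, 7, 8:
  q  : 163  389  761  1315  2087  3113
  Δ  : 226  372  554  772  1026
  Δ^2: 146  182  218  254
  Δ^3: 36  36  36
  Δ^4: 0  0
  Δ^5: 0
The third differences are constant (36) and nonzero, while all higher differences vanish, so the minimal degree is 3.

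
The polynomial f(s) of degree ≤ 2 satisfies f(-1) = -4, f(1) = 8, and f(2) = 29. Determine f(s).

f(s) = 5s^2 + 6s - 3

Using the Lagrange interpolation formula with nodes -1, 1, 2:
  L_0(s) = (s - 1)(s - 2) / 6
  L_1(s) = (s + 1)(s - 2) / -2
  L_2(s) = (s + 1)(s - 1) / 3
Then f(s) = -4·L_0(s) + 8·L_1(s) + 29·L_2(s).
Expanding and collecting terms gives f(s) = 5s² + 6s - 3.
Check: f(2) = 29. ✓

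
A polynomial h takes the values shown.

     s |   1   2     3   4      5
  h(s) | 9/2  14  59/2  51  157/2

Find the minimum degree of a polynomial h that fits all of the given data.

Forward differences of the values at s = 1, 2, 3, 4, 5:
  h  : 9/2  14  59/2  51  157/2
  Δ  : 19/2  31/2  43/2  55/2
  Δ^2: 6  6  6
  Δ^3: 0  0
  Δ^4: 0
The second differences are constant (6) and nonzero, while all higher differences vanish, so the minimal degree is 2.

2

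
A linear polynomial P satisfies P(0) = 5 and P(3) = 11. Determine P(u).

P(u) = 2u + 5

Write P(u) = au + b. Substituting each data point gives a linear system:
  b = 5
  3a + b = 11
Solving the system yields a = 2, b = 5.
So P(u) = 2u + 5.
Check: P(3) = 11. ✓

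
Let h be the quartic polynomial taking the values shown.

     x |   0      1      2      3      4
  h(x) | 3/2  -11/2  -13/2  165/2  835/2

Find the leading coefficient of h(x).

Write h(x) = ax^4 + bx^3 + cx^2 + dx + e. Substituting each data point gives a linear system:
  e = 3/2
  a + b + c + d + e = -11/2
  16a + 8b + 4c + 2d + e = -13/2
  81a + 27b + 9c + 3d + e = 165/2
  256a + 64b + 16c + 4d + e = 835/2
Solving the system yields a = 3, b = -4, c = -6, d = 0, e = 3/2.
So h(x) = 3x^4 - 4x^3 - 6x^2 + 3/2.
The leading coefficient is 3.

3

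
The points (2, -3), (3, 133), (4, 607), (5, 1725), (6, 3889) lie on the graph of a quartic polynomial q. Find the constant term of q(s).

-5

Write q(s) = as^4 + bs^3 + cs^2 + ds + e. Substituting each data point gives a linear system:
  16a + 8b + 4c + 2d + e = -3
  81a + 27b + 9c + 3d + e = 133
  256a + 64b + 16c + 4d + e = 607
  625a + 125b + 25c + 5d + e = 1725
  1296a + 216b + 36c + 6d + e = 3889
Solving the system yields a = 4, b = -5, c = -6, d = 1, e = -5.
So q(s) = 4s^4 - 5s^3 - 6s^2 + s - 5.
The constant term is -5.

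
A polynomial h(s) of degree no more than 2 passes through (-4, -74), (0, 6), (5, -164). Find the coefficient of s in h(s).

-4

Write h(s) = as^2 + bs + c. Substituting each data point gives a linear system:
  16a - 4b + c = -74
  c = 6
  25a + 5b + c = -164
Solving the system yields a = -6, b = -4, c = 6.
So h(s) = -6s^2 - 4s + 6.
The coefficient of s is -4.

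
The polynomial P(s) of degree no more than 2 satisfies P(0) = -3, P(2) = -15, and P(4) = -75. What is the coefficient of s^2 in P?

Write P(s) = as^2 + bs + c. Substituting each data point gives a linear system:
  c = -3
  4a + 2b + c = -15
  16a + 4b + c = -75
Solving the system yields a = -6, b = 6, c = -3.
So P(s) = -6s^2 + 6s - 3.
The leading coefficient is -6.

-6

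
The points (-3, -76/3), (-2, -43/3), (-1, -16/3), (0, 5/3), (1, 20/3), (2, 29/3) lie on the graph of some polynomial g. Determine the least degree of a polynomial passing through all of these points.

2

Forward differences of the values at u = -3, -2, -1, 0, 1, 2:
  g  : -76/3  -43/3  -16/3  5/3  20/3  29/3
  Δ  : 11  9  7  5  3
  Δ^2: -2  -2  -2  -2
  Δ^3: 0  0  0
  Δ^4: 0  0
  Δ^5: 0
The second differences are constant (-2) and nonzero, while all higher differences vanish, so the minimal degree is 2.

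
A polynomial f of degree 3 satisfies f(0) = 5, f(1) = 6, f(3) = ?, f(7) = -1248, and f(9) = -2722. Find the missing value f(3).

-76

The 4 known points determine the degree-3 polynomial uniquely.
Write f(t) = at^3 + bt^2 + ct + d. Substituting each data point gives a linear system:
  d = 5
  a + b + c + d = 6
  343a + 49b + 7c + d = -1248
  729a + 81b + 9c + d = -2722
Solving the system yields a = -4, b = 2, c = 3, d = 5.
So f(t) = -4t^3 + 2t^2 + 3t + 5.
Then f(3) = -76.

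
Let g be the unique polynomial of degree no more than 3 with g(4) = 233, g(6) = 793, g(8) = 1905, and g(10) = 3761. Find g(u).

g(u) = 4u^3 - 3u^2 + 6u + 1

Using the Lagrange interpolation formula with nodes 4, 6, 8, 10:
  L_0(u) = (u - 6)(u - 8)(u - 10) / -48
  L_1(u) = (u - 4)(u - 8)(u - 10) / 16
  L_2(u) = (u - 4)(u - 6)(u - 10) / -16
  L_3(u) = (u - 4)(u - 6)(u - 8) / 48
Then g(u) = 233·L_0(u) + 793·L_1(u) + 1905·L_2(u) + 3761·L_3(u).
Expanding and collecting terms gives g(u) = 4u^3 - 3u^2 + 6u + 1.
Check: g(6) = 793. ✓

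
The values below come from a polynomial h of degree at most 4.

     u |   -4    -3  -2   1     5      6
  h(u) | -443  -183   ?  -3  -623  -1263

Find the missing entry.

The 5 known points determine the degree-4 polynomial uniquely.
Write h(u) = au^4 + bu^3 + cu^2 + du + e. Substituting each data point gives a linear system:
  256a - 64b + 16c - 4d + e = -443
  81a - 27b + 9c - 3d + e = -183
  a + b + c + d + e = -3
  625a + 125b + 25c + 5d + e = -623
  1296a + 216b + 36c + 6d + e = -1263
Solving the system yields a = -1, b = 1, c = -6, d = 6, e = -3.
So h(u) = -u^4 + u^3 - 6u^2 + 6u - 3.
Then h(-2) = -63.

-63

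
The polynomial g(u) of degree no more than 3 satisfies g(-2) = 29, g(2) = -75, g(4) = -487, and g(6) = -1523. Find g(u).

g(u) = -6u^3 - 6u^2 - 2u + 1

Using the Lagrange interpolation formula with nodes -2, 2, 4, 6:
  L_0(u) = (u - 2)(u - 4)(u - 6) / -192
  L_1(u) = (u + 2)(u - 4)(u - 6) / 32
  L_2(u) = (u + 2)(u - 2)(u - 6) / -24
  L_3(u) = (u + 2)(u - 2)(u - 4) / 64
Then g(u) = 29·L_0(u) - 75·L_1(u) - 487·L_2(u) - 1523·L_3(u).
Expanding and collecting terms gives g(u) = -6u^3 - 6u^2 - 2u + 1.
Check: g(2) = -75. ✓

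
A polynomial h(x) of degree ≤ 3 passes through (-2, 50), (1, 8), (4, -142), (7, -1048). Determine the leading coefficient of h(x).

Write h(x) = ax^3 + bx^2 + cx + d. Substituting each data point gives a linear system:
  -8a + 4b - 2c + d = 50
  a + b + c + d = 8
  64a + 16b + 4c + d = -142
  343a + 49b + 7c + d = -1048
Solving the system yields a = -4, b = 6, c = 4, d = 2.
So h(x) = -4x³ + 6x² + 4x + 2.
The leading coefficient is -4.

-4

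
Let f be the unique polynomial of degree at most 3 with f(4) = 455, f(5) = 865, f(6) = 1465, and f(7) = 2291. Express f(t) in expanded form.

f(t) = 6t^3 + 5t^2 - t - 5

Using the Lagrange interpolation formula with nodes 4, 5, 6, 7:
  L_0(t) = (t - 5)(t - 6)(t - 7) / -6
  L_1(t) = (t - 4)(t - 6)(t - 7) / 2
  L_2(t) = (t - 4)(t - 5)(t - 7) / -2
  L_3(t) = (t - 4)(t - 5)(t - 6) / 6
Then f(t) = 455·L_0(t) + 865·L_1(t) + 1465·L_2(t) + 2291·L_3(t).
Expanding and collecting terms gives f(t) = 6t³ + 5t² - t - 5.
Check: f(5) = 865. ✓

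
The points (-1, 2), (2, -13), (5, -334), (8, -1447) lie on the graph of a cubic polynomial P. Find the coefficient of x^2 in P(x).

Write P(x) = ax^3 + bx^2 + cx + d. Substituting each data point gives a linear system:
  -a + b - c + d = 2
  8a + 4b + 2c + d = -13
  125a + 25b + 5c + d = -334
  512a + 64b + 8c + d = -1447
Solving the system yields a = -3, b = 1, c = 3, d = 1.
So P(x) = -3x^3 + x^2 + 3x + 1.
The coefficient of x^2 is 1.

1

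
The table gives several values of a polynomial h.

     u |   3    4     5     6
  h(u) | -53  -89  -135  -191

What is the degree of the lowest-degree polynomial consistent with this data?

2

Forward differences of the values at u = 3, 4, 5, 6:
  h  : -53  -89  -135  -191
  Δ  : -36  -46  -56
  Δ^2: -10  -10
  Δ^3: 0
The second differences are constant (-10) and nonzero, while all higher differences vanish, so the minimal degree is 2.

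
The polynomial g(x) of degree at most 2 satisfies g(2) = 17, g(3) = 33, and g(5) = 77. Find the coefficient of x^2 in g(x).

2

Write g(x) = ax^2 + bx + c. Substituting each data point gives a linear system:
  4a + 2b + c = 17
  9a + 3b + c = 33
  25a + 5b + c = 77
Solving the system yields a = 2, b = 6, c = -3.
So g(x) = 2x^2 + 6x - 3.
The leading coefficient is 2.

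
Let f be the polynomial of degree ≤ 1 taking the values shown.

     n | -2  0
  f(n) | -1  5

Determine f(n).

Using the Lagrange interpolation formula with nodes -2, 0:
  L_0(n) = n / -2
  L_1(n) = (n + 2) / 2
Then f(n) = -1·L_0(n) + 5·L_1(n).
Expanding and collecting terms gives f(n) = 3n + 5.
Check: f(-2) = -1. ✓

f(n) = 3n + 5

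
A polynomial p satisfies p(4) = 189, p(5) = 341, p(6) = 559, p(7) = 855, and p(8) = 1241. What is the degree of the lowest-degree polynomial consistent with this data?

3

Divided differences on the nodes 4, 5, 6, 7, 8:
  order 0: 189  341  559  855  1241
  order 1: 152  218  296  386
  order 2: 33  39  45
  order 3: 2  2
  order 4: 0
The order-3 divided differences are all 2 (nonzero) and every higher order vanishes, so the data lies on a polynomial of degree exactly 3.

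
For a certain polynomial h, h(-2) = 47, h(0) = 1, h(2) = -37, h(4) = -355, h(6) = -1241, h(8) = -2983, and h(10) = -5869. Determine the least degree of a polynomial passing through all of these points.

3

Forward differences of the values at u = -2, 0, 2, 4, 6, 8, 10:
  h  : 47  1  -37  -355  -1241  -2983  -5869
  Δ  : -46  -38  -318  -886  -1742  -2886
  Δ^2: 8  -280  -568  -856  -1144
  Δ^3: -288  -288  -288  -288
  Δ^4: 0  0  0
  Δ^5: 0  0
  Δ^6: 0
The third differences are constant (-288) and nonzero, while all higher differences vanish, so the minimal degree is 3.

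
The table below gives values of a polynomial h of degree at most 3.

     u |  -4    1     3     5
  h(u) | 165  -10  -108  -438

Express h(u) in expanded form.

Write h(u) = au^3 + bu^2 + cu + d. Substituting each data point gives a linear system:
  -64a + 16b - 4c + d = 165
  a + b + c + d = -10
  27a + 9b + 3c + d = -108
  125a + 25b + 5c + d = -438
Solving the system yields a = -3, b = -2, c = -2, d = -3.
So h(u) = -3u^3 - 2u^2 - 2u - 3.
Check: h(3) = -108. ✓

h(u) = -3u^3 - 2u^2 - 2u - 3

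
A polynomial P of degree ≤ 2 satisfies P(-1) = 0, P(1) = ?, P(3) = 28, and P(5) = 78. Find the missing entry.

The 3 known points determine the degree-2 polynomial uniquely.
Write P(u) = au^2 + bu + c. Substituting each data point gives a linear system:
  a - b + c = 0
  9a + 3b + c = 28
  25a + 5b + c = 78
Solving the system yields a = 3, b = 1, c = -2.
So P(u) = 3u^2 + u - 2.
Then P(1) = 2.

2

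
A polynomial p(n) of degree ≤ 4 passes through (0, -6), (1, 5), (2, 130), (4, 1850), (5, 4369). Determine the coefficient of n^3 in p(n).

Write p(n) = an^4 + bn^3 + cn^2 + dn + e. Substituting each data point gives a linear system:
  e = -6
  a + b + c + d + e = 5
  16a + 8b + 4c + 2d + e = 130
  256a + 64b + 16c + 4d + e = 1850
  625a + 125b + 25c + 5d + e = 4369
Solving the system yields a = 6, b = 5, c = 0, d = 0, e = -6.
So p(n) = 6n⁴ + 5n³ - 6.
The coefficient of n^3 is 5.

5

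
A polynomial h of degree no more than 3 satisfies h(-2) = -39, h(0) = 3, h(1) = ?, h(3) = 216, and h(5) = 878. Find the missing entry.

18

The 4 known points determine the degree-3 polynomial uniquely.
Write h(u) = au^3 + bu^2 + cu + d. Substituting each data point gives a linear system:
  -8a + 4b - 2c + d = -39
  d = 3
  27a + 9b + 3c + d = 216
  125a + 25b + 5c + d = 878
Solving the system yields a = 6, b = 4, c = 5, d = 3.
So h(u) = 6u³ + 4u² + 5u + 3.
Then h(1) = 18.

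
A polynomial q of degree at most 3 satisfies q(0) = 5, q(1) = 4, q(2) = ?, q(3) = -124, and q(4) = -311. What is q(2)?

On equispaced nodes a degree-3 polynomial has vanishing fourth forward difference, so
  q(0) - 4·q(1) + 6·q(2) - 4·q(3) + q(4) = 0.
Substituting the known values and solving for q(2):
  6·q(2) = -174
  q(2) = -29.

-29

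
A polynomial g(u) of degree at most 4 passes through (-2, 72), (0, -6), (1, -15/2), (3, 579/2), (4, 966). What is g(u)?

Using the Lagrange interpolation formula with nodes -2, 0, 1, 3, 4:
  L_0(u) = u(u - 1)(u - 3)(u - 4) / 180
  L_1(u) = (u + 2)(u - 1)(u - 3)(u - 4) / -24
  L_2(u) = (u + 2)u(u - 3)(u - 4) / 18
  L_3(u) = (u + 2)u(u - 1)(u - 4) / -30
  L_4(u) = (u + 2)u(u - 1)(u - 3) / 72
Then g(u) = 72·L_0(u) - 6·L_1(u) - 15/2·L_2(u) + 579/2·L_3(u) + 966·L_4(u).
Expanding and collecting terms gives g(u) = 4u^4 - (1/2)u^3 - 5u - 6.
Check: g(4) = 966. ✓

g(u) = 4u^4 - (1/2)u^3 - 5u - 6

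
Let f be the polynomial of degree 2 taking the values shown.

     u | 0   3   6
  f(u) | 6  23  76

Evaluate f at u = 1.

Forward differences of the values at u = 0, 3, 6:
  f  : 6  23  76
  Δ  : 17  53
  Δ^2: 36
The second differences are constant, confirming degree 2.
Interpolating (Newton forward form) and evaluating at u = 1 gives f(1) = 23/3.

23/3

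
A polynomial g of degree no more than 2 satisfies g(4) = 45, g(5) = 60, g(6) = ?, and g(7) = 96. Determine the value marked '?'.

77

The 3 known points determine the degree-2 polynomial uniquely.
Write g(t) = at^2 + bt + c. Substituting each data point gives a linear system:
  16a + 4b + c = 45
  25a + 5b + c = 60
  49a + 7b + c = 96
Solving the system yields a = 1, b = 6, c = 5.
So g(t) = t^2 + 6t + 5.
Then g(6) = 77.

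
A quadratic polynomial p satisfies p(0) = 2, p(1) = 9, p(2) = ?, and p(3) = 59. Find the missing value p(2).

28

The 3 known points determine the degree-2 polynomial uniquely.
Write p(x) = ax^2 + bx + c. Substituting each data point gives a linear system:
  c = 2
  a + b + c = 9
  9a + 3b + c = 59
Solving the system yields a = 6, b = 1, c = 2.
So p(x) = 6x^2 + x + 2.
Then p(2) = 28.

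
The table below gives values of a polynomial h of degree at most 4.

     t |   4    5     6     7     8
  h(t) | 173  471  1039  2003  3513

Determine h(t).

Using the Lagrange interpolation formula with nodes 4, 5, 6, 7, 8:
  L_0(t) = (t - 5)(t - 6)(t - 7)(t - 8) / 24
  L_1(t) = (t - 4)(t - 6)(t - 7)(t - 8) / -6
  L_2(t) = (t - 4)(t - 5)(t - 7)(t - 8) / 4
  L_3(t) = (t - 4)(t - 5)(t - 6)(t - 8) / -6
  L_4(t) = (t - 4)(t - 5)(t - 6)(t - 7) / 24
Then h(t) = 173·L_0(t) + 471·L_1(t) + 1039·L_2(t) + 2003·L_3(t) + 3513·L_4(t).
Expanding and collecting terms gives h(t) = t^4 - t^3 - t^2 - t + 1.
Check: h(5) = 471. ✓

h(t) = t^4 - t^3 - t^2 - t + 1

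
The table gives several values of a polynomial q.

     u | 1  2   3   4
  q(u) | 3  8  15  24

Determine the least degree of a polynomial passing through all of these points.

2

Forward differences of the values at u = 1, 2, 3, 4:
  q  : 3  8  15  24
  Δ  : 5  7  9
  Δ^2: 2  2
  Δ^3: 0
The second differences are constant (2) and nonzero, while all higher differences vanish, so the minimal degree is 2.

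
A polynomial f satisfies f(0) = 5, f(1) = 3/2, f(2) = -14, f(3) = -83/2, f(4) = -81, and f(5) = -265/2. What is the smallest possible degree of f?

2

Forward differences of the values at x = 0, 1, 2, 3, 4, 5:
  f  : 5  3/2  -14  -83/2  -81  -265/2
  Δ  : -7/2  -31/2  -55/2  -79/2  -103/2
  Δ^2: -12  -12  -12  -12
  Δ^3: 0  0  0
  Δ^4: 0  0
  Δ^5: 0
The second differences are constant (-12) and nonzero, while all higher differences vanish, so the minimal degree is 2.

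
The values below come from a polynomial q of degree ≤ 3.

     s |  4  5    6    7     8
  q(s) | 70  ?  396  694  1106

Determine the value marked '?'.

194

The 4 known points determine the degree-3 polynomial uniquely.
Write q(s) = as^3 + bs^2 + cs + d. Substituting each data point gives a linear system:
  64a + 16b + 4c + d = 70
  216a + 36b + 6c + d = 396
  343a + 49b + 7c + d = 694
  512a + 64b + 8c + d = 1106
Solving the system yields a = 3, b = -6, c = -5, d = -6.
So q(s) = 3s^3 - 6s^2 - 5s - 6.
Then q(5) = 194.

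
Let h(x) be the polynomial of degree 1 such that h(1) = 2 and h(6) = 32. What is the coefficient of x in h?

Write h(x) = ax + b. Substituting each data point gives a linear system:
  a + b = 2
  6a + b = 32
Solving the system yields a = 6, b = -4.
So h(x) = 6x - 4.
The leading coefficient is 6.

6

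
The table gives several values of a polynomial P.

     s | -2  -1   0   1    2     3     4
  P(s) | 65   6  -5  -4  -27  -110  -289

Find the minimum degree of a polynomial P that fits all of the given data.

Forward differences of the values at s = -2, -1, 0, 1, 2, 3, 4:
  P  : 65  6  -5  -4  -27  -110  -289
  Δ  : -59  -11  1  -23  -83  -179
  Δ^2: 48  12  -24  -60  -96
  Δ^3: -36  -36  -36  -36
  Δ^4: 0  0  0
  Δ^5: 0  0
  Δ^6: 0
The third differences are constant (-36) and nonzero, while all higher differences vanish, so the minimal degree is 3.

3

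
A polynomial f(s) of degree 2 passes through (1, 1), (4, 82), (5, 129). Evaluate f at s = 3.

45

Using the Lagrange interpolation formula with nodes 1, 4, 5:
  L_0(s) = (s - 4)(s - 5) / 12
  L_1(s) = (s - 1)(s - 5) / -3
  L_2(s) = (s - 1)(s - 4) / 4
Then f(s) = 1·L_0(s) + 82·L_1(s) + 129·L_2(s).
Expanding and collecting terms gives f(s) = 5s^2 + 2s - 6.
Evaluating at s = 3: f(3) = 45.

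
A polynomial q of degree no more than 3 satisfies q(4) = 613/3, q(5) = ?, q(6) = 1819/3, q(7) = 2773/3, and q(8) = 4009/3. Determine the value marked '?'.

On equispaced nodes a degree-3 polynomial has vanishing fourth forward difference, so
  q(4) - 4·q(5) + 6·q(6) - 4·q(7) + q(8) = 0.
Substituting the known values and solving for q(5):
  -4·q(5) = -4444/3
  q(5) = 1111/3.

1111/3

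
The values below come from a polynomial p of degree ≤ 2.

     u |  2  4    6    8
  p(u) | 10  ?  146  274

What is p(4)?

The 3 known points determine the degree-2 polynomial uniquely.
Write p(u) = au^2 + bu + c. Substituting each data point gives a linear system:
  4a + 2b + c = 10
  36a + 6b + c = 146
  64a + 8b + c = 274
Solving the system yields a = 5, b = -6, c = 2.
So p(u) = 5u^2 - 6u + 2.
Then p(4) = 58.

58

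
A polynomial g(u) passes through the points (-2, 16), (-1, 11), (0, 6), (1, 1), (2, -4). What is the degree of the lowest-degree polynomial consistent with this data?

Forward differences of the values at u = -2, -1, 0, 1, 2:
  g  : 16  11  6  1  -4
  Δ  : -5  -5  -5  -5
  Δ^2: 0  0  0
  Δ^3: 0  0
  Δ^4: 0
The first differences are constant (-5) and nonzero, while all higher differences vanish, so the minimal degree is 1.

1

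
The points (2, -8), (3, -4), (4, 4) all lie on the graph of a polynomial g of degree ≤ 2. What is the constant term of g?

-4

Write g(u) = au^2 + bu + c. Substituting each data point gives a linear system:
  4a + 2b + c = -8
  9a + 3b + c = -4
  16a + 4b + c = 4
Solving the system yields a = 2, b = -6, c = -4.
So g(u) = 2u² - 6u - 4.
The constant term is -4.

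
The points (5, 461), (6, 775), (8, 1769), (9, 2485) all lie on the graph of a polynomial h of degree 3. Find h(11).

4445

Using the Lagrange interpolation formula with nodes 5, 6, 8, 9:
  L_0(n) = (n - 6)(n - 8)(n - 9) / -12
  L_1(n) = (n - 5)(n - 8)(n - 9) / 6
  L_2(n) = (n - 5)(n - 6)(n - 9) / -6
  L_3(n) = (n - 5)(n - 6)(n - 8) / 12
Then h(n) = 461·L_0(n) + 775·L_1(n) + 1769·L_2(n) + 2485·L_3(n).
Expanding and collecting terms gives h(n) = 3n^3 + 4n^2 - 3n + 1.
Evaluating at n = 11: h(11) = 4445.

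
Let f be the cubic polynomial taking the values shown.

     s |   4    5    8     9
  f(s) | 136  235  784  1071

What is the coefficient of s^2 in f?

4

Write f(s) = as^3 + bs^2 + cs + d. Substituting each data point gives a linear system:
  64a + 16b + 4c + d = 136
  125a + 25b + 5c + d = 235
  512a + 64b + 8c + d = 784
  729a + 81b + 9c + d = 1071
Solving the system yields a = 1, b = 4, c = 2, d = 0.
So f(s) = s^3 + 4s^2 + 2s.
The coefficient of s^2 is 4.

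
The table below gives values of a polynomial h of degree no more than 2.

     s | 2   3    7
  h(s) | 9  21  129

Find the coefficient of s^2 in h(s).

3

Write h(s) = as^2 + bs + c. Substituting each data point gives a linear system:
  4a + 2b + c = 9
  9a + 3b + c = 21
  49a + 7b + c = 129
Solving the system yields a = 3, b = -3, c = 3.
So h(s) = 3s^2 - 3s + 3.
The leading coefficient is 3.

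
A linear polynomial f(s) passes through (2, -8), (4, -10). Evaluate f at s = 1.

Using the Lagrange interpolation formula with nodes 2, 4:
  L_0(s) = (s - 4) / -2
  L_1(s) = (s - 2) / 2
Then f(s) = -8·L_0(s) - 10·L_1(s).
Expanding and collecting terms gives f(s) = -s - 6.
Evaluating at s = 1: f(1) = -7.

-7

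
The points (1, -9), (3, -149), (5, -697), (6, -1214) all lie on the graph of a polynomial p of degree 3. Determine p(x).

p(x) = -6x^3 + 3x^2 - 4x - 2

Write p(x) = ax^3 + bx^2 + cx + d. Substituting each data point gives a linear system:
  a + b + c + d = -9
  27a + 9b + 3c + d = -149
  125a + 25b + 5c + d = -697
  216a + 36b + 6c + d = -1214
Solving the system yields a = -6, b = 3, c = -4, d = -2.
So p(x) = -6x^3 + 3x^2 - 4x - 2.
Check: p(1) = -9. ✓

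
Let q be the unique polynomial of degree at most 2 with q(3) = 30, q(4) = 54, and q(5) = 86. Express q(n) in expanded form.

q(n) = 4n^2 - 4n + 6

Write q(n) = an^2 + bn + c. Substituting each data point gives a linear system:
  9a + 3b + c = 30
  16a + 4b + c = 54
  25a + 5b + c = 86
Solving the system yields a = 4, b = -4, c = 6.
So q(n) = 4n^2 - 4n + 6.
Check: q(3) = 30. ✓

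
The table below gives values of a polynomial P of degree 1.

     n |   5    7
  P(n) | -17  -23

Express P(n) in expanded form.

Write P(n) = an + b. Substituting each data point gives a linear system:
  5a + b = -17
  7a + b = -23
Solving the system yields a = -3, b = -2.
So P(n) = -3n - 2.
Check: P(5) = -17. ✓

P(n) = -3n - 2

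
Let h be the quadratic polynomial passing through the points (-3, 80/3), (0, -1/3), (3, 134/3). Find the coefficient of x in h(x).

Write h(x) = ax^2 + bx + c. Substituting each data point gives a linear system:
  9a - 3b + c = 80/3
  c = -1/3
  9a + 3b + c = 134/3
Solving the system yields a = 4, b = 3, c = -1/3.
So h(x) = 4x² + 3x - 1/3.
The coefficient of x is 3.

3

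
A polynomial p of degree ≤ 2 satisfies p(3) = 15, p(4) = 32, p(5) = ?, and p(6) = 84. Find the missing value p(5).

55

On equispaced nodes a degree-2 polynomial has vanishing third forward difference, so
  - p(3) + 3·p(4) - 3·p(5) + p(6) = 0.
Substituting the known values and solving for p(5):
  -3·p(5) = -165
  p(5) = 55.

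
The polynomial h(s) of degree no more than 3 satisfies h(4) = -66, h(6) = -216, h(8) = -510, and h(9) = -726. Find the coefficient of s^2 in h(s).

0

Write h(s) = as^3 + bs^2 + cs + d. Substituting each data point gives a linear system:
  64a + 16b + 4c + d = -66
  216a + 36b + 6c + d = -216
  512a + 64b + 8c + d = -510
  729a + 81b + 9c + d = -726
Solving the system yields a = -1, b = 0, c = 1, d = -6.
So h(s) = -s^3 + s - 6.
The coefficient of s^2 is 0.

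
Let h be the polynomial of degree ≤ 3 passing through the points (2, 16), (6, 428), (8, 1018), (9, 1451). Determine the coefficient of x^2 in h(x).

0

Write h(x) = ax^3 + bx^2 + cx + d. Substituting each data point gives a linear system:
  8a + 4b + 2c + d = 16
  216a + 36b + 6c + d = 428
  512a + 64b + 8c + d = 1018
  729a + 81b + 9c + d = 1451
Solving the system yields a = 2, b = 0, c = -1, d = 2.
So h(x) = 2x^3 - x + 2.
The coefficient of x^2 is 0.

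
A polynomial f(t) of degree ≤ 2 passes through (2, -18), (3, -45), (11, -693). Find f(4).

Using the Lagrange interpolation formula with nodes 2, 3, 11:
  L_0(t) = (t - 3)(t - 11) / 9
  L_1(t) = (t - 2)(t - 11) / -8
  L_2(t) = (t - 2)(t - 3) / 72
Then f(t) = -18·L_0(t) - 45·L_1(t) - 693·L_2(t).
Expanding and collecting terms gives f(t) = -6t² + 3t.
Evaluating at t = 4: f(4) = -84.

-84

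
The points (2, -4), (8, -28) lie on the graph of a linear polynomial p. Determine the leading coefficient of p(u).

Write p(u) = au + b. Substituting each data point gives a linear system:
  2a + b = -4
  8a + b = -28
Solving the system yields a = -4, b = 4.
So p(u) = -4u + 4.
The leading coefficient is -4.

-4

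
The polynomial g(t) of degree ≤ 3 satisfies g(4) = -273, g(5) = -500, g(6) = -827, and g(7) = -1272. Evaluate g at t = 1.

Forward differences of the values at t = 4, 5, 6, 7:
  g  : -273  -500  -827  -1272
  Δ  : -227  -327  -445
  Δ^2: -100  -118
  Δ^3: -18
The third differences are constant, confirming degree 3.
Interpolating (Newton forward form) and evaluating at t = 1 gives g(1) = -12.

-12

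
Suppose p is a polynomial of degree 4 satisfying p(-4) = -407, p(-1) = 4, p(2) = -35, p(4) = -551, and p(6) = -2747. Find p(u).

Write p(u) = au^4 + bu^3 + cu^2 + du + e. Substituting each data point gives a linear system:
  256a - 64b + 16c - 4d + e = -407
  a - b + c - d + e = 4
  16a + 8b + 4c + 2d + e = -35
  256a + 64b + 16c + 4d + e = -551
  1296a + 216b + 36c + 6d + e = -2747
Solving the system yields a = -2, b = -1, c = 2, d = -2, e = 1.
So p(u) = -2u⁴ - u³ + 2u² - 2u + 1.
Check: p(4) = -551. ✓

p(u) = -2u^4 - u^3 + 2u^2 - 2u + 1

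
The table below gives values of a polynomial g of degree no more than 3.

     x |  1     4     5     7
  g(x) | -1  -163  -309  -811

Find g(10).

Write g(x) = ax^3 + bx^2 + cx + d. Substituting each data point gives a linear system:
  a + b + c + d = -1
  64a + 16b + 4c + d = -163
  125a + 25b + 5c + d = -309
  343a + 49b + 7c + d = -811
Solving the system yields a = -2, b = -3, c = 3, d = 1.
So g(x) = -2x^3 - 3x^2 + 3x + 1.
Then g(10) = -2269.

-2269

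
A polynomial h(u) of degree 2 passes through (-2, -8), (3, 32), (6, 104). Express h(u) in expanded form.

h(u) = 2u^2 + 6u - 4

Write h(u) = au^2 + bu + c. Substituting each data point gives a linear system:
  4a - 2b + c = -8
  9a + 3b + c = 32
  36a + 6b + c = 104
Solving the system yields a = 2, b = 6, c = -4.
So h(u) = 2u^2 + 6u - 4.
Check: h(6) = 104. ✓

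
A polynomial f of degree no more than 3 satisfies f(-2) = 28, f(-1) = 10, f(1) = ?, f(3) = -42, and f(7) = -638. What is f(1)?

4

The 4 known points determine the degree-3 polynomial uniquely.
Write f(u) = au^3 + bu^2 + cu + d. Substituting each data point gives a linear system:
  -8a + 4b - 2c + d = 28
  -a + b - c + d = 10
  27a + 9b + 3c + d = -42
  343a + 49b + 7c + d = -638
Solving the system yields a = -2, b = 1, c = -1, d = 6.
So f(u) = -2u^3 + u^2 - u + 6.
Then f(1) = 4.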